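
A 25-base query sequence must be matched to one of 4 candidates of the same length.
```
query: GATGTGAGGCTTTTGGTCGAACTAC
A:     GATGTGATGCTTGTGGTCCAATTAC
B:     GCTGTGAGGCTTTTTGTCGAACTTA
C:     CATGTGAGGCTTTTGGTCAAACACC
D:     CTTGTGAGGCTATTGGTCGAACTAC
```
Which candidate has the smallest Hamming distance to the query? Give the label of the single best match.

D

Hamming distances to query — A: 4; B: 4; C: 4; D: 3.
Smallest is D with 3 mismatches.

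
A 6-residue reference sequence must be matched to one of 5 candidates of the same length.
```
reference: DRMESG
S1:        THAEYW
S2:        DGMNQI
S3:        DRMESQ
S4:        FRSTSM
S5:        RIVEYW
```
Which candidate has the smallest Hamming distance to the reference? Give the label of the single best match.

S1 differs at 5 residues; S2 differs at 4 residues; S3 differs at 1 residue; S4 differs at 4 residues; S5 differs at 5 residues. The closest is S3.

S3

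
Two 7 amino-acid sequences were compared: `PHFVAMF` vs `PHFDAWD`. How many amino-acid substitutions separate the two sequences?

3

Mismatches (1-based): position 4: V→D; position 6: M→W; position 7: F→D.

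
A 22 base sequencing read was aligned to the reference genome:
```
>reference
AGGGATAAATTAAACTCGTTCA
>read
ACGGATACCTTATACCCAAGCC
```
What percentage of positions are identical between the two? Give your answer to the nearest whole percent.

9 positions differ (2, 8, 9, 13, 16, 18, 19, 20, 22), so 13 of 22 match: 13/22 = 59.09%.

59%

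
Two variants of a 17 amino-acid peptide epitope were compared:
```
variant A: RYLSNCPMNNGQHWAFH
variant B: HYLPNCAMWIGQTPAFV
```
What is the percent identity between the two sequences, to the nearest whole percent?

Mismatches at positions 1, 4, 7, 9, 10, 13, 14, 17 (1-based): 8 of 17.
Identical positions: 9/17 = 52.94% → 53%.

53%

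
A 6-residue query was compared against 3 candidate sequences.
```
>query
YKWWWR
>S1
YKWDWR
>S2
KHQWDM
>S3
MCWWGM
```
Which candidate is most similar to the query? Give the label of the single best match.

S1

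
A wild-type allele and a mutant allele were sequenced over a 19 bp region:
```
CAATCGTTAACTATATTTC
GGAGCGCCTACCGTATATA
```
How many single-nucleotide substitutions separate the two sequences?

Comparing position by position, 10 sites differ: 1 (C/G), 2 (A/G), 4 (T/G), 7 (T/C), 8 (T/C), 9 (A/T), 12 (T/C), 13 (A/G), 17 (T/A), 19 (C/A).

10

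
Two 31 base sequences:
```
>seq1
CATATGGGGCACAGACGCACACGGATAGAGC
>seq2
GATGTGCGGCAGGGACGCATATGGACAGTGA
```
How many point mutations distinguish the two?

10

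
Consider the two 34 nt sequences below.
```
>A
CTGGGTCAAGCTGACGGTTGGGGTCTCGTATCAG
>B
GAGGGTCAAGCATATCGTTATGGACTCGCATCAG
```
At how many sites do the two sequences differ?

10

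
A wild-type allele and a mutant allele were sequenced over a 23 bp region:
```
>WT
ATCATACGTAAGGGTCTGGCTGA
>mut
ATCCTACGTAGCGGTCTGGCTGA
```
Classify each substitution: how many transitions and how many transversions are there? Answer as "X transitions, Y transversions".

Mismatches (1-based):
site 4: A→C (purine→pyrimidine, transversion)
site 11: A→G (purine→purine, transition)
site 12: G→C (purine→pyrimidine, transversion)

1 transition, 2 transversions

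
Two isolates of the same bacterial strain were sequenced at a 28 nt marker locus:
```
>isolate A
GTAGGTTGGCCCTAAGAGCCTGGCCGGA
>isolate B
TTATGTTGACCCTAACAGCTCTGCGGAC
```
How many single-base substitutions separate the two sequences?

10

Comparing position by position, 10 positions differ: 1 (G/T), 4 (G/T), 9 (G/A), 16 (G/C), 20 (C/T), 21 (T/C), 22 (G/T), 25 (C/G), 27 (G/A), 28 (A/C).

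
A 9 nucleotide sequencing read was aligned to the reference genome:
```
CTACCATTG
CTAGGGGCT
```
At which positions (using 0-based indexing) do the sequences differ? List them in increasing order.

Scanning 0-based: 3: C/G; 4: C/G; 5: A/G; 6: T/G; 7: T/C; 8: G/T.

3, 4, 5, 6, 7, 8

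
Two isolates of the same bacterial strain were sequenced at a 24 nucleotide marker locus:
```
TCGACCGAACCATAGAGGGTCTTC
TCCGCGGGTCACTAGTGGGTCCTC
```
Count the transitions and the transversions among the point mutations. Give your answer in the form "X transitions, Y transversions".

3 transitions, 6 transversions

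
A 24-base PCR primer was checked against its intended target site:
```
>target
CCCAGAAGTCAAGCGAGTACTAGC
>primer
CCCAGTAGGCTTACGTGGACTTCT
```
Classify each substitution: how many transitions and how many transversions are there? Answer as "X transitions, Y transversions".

Mismatches (1-based):
site 6: A→T (purine→pyrimidine, transversion)
site 9: T→G (pyrimidine→purine, transversion)
site 11: A→T (purine→pyrimidine, transversion)
site 12: A→T (purine→pyrimidine, transversion)
site 13: G→A (purine→purine, transition)
site 16: A→T (purine→pyrimidine, transversion)
site 18: T→G (pyrimidine→purine, transversion)
site 22: A→T (purine→pyrimidine, transversion)
site 23: G→C (purine→pyrimidine, transversion)
site 24: C→T (pyrimidine→pyrimidine, transition)

2 transitions, 8 transversions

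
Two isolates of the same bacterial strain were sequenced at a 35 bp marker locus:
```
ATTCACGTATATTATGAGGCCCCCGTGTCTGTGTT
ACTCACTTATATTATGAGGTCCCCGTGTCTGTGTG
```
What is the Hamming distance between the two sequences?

4

Comparing position by position, 4 sites differ: 2 (T/C), 7 (G/T), 20 (C/T), 35 (T/G).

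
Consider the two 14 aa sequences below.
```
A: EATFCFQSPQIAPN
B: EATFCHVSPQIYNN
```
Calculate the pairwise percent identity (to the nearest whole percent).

71%

4 positions differ (6, 7, 12, 13), so 10 of 14 match: 10/14 = 71.43%.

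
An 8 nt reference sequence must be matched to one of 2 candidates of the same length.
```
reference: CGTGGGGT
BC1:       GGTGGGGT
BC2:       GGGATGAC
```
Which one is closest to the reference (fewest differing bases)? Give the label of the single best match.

BC1

BC1 differs at 1 base; BC2 differs at 6 bases. The closest is BC1.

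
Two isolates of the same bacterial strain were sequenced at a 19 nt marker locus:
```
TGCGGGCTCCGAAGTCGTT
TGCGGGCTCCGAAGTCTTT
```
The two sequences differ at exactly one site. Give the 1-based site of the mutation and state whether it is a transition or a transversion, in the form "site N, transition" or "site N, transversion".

Site 17 changes G→T. G is a purine and T is a pyrimidine, so this is a transversion.

site 17, transversion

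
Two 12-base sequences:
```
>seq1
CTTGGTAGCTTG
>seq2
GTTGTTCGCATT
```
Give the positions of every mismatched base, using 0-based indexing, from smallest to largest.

0, 4, 6, 9, 11

Scanning 0-based: 0: C/G; 4: G/T; 6: A/C; 9: T/A; 11: G/T.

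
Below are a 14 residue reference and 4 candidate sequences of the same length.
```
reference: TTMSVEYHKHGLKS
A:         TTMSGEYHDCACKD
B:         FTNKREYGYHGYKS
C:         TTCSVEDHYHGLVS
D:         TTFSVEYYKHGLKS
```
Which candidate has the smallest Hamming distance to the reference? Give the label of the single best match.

D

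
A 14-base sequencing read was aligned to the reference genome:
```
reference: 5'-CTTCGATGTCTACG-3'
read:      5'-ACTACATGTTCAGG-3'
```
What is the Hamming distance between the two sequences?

7

The sequences differ at bases 1, 2, 4, 5, 10, 11, 13 (1-based) — 7 in total.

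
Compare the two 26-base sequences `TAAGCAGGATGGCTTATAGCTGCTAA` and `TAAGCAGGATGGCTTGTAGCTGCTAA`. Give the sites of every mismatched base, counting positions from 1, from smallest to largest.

16

Scanning 1-based: 16: A/G.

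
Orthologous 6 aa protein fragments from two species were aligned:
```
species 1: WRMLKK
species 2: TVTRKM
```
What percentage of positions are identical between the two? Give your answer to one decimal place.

5 positions differ (1, 2, 3, 4, 6), so 1 of 6 match: 1/6 = 16.67%.

16.7%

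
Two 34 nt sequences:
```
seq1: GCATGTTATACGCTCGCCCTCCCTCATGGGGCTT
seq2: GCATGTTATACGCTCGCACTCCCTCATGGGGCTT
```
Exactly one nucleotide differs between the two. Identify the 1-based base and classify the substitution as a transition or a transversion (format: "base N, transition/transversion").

base 18, transversion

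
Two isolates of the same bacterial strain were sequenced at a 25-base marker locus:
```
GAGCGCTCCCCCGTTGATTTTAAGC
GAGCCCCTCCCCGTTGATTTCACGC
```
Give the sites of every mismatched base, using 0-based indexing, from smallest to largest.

4, 6, 7, 20, 22

Scanning 0-based: 4: G/C; 6: T/C; 7: C/T; 20: T/C; 22: A/C.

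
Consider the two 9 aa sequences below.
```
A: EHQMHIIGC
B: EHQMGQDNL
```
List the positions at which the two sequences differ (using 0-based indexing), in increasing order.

4, 5, 6, 7, 8

Scanning 0-based: 4: H/G; 5: I/Q; 6: I/D; 7: G/N; 8: C/L.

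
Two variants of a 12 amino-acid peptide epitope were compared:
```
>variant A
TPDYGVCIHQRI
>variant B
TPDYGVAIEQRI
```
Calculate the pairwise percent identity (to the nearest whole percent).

83%

Mismatches at positions 7, 9 (1-based): 2 of 12.
Identical positions: 10/12 = 83.33% → 83%.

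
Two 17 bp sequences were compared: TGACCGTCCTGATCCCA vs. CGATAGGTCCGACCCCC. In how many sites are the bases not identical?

8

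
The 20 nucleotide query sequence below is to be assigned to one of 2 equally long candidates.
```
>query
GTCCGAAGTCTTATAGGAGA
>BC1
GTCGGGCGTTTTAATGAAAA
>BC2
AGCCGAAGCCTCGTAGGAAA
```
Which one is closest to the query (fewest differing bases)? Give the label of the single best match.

BC2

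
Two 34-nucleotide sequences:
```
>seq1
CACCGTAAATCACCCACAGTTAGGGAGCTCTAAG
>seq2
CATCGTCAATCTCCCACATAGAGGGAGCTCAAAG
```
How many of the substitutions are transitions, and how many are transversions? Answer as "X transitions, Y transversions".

1 transition, 6 transversions

Transitions (purine↔purine or pyrimidine↔pyrimidine): 3 C→T.
Transversions (purine↔pyrimidine): 7 A→C, 12 A→T, 19 G→T, 20 T→A, 21 T→G, 31 T→A.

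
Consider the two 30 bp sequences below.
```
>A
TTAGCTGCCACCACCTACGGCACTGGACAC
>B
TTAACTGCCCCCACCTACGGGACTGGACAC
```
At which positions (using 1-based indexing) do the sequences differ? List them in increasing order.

Differences at position 4 (G→A), position 10 (A→C), position 21 (C→G).

4, 10, 21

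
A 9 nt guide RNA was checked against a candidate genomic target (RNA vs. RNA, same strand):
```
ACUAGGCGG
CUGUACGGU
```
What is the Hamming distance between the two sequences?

The sequences differ at positions 1, 2, 3, 4, 5, 6, 7, 9 (1-based) — 8 in total.

8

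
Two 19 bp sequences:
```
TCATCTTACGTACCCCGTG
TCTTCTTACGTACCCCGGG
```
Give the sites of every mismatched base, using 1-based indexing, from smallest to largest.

3, 18

Scanning 1-based: 3: A/T; 18: T/G.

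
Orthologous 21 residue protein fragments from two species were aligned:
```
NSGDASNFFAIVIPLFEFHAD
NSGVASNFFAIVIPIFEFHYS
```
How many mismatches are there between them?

Mismatches (1-based): residue 4: D→V; residue 15: L→I; residue 20: A→Y; residue 21: D→S.

4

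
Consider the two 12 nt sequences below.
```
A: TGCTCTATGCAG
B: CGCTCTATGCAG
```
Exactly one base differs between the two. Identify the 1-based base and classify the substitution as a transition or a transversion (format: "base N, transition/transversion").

base 1, transition

Base 1 changes T→C. T is a pyrimidine and C is a pyrimidine, so this is a transition.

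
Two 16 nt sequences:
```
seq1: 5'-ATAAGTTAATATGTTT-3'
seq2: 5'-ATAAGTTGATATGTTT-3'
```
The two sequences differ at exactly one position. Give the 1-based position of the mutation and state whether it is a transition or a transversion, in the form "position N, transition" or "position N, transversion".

position 8, transition

The sequences differ only at position 8: A→G (purine→purine), a transition.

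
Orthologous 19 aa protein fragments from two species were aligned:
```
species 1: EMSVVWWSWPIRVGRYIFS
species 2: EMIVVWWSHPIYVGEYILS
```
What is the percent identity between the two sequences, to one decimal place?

73.7%

5 positions differ (3, 9, 12, 15, 18), so 14 of 19 match: 14/19 = 73.68%.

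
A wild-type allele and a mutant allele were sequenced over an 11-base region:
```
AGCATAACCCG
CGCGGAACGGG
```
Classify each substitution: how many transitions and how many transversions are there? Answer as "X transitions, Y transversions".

Mismatches (1-based):
base 1: A→C (purine→pyrimidine, transversion)
base 4: A→G (purine→purine, transition)
base 5: T→G (pyrimidine→purine, transversion)
base 9: C→G (pyrimidine→purine, transversion)
base 10: C→G (pyrimidine→purine, transversion)

1 transition, 4 transversions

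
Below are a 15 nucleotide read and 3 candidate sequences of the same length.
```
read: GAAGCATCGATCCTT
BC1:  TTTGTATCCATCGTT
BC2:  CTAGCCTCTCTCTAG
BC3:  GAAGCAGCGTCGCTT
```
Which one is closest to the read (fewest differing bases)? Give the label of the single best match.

BC1 differs at 6 bases; BC2 differs at 8 bases; BC3 differs at 4 bases. The closest is BC3.

BC3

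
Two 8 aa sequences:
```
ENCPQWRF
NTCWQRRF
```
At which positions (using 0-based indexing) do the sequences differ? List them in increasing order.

Differences at position 0 (E→N), position 1 (N→T), position 3 (P→W), position 5 (W→R).

0, 1, 3, 5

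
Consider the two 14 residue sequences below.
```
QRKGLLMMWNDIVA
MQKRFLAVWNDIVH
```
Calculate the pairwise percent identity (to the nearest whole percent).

50%

7 positions differ (1, 2, 4, 5, 7, 8, 14), so 7 of 14 match: 7/14 = 50%.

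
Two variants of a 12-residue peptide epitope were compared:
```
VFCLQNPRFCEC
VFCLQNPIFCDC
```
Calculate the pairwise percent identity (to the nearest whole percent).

83%

Mismatches at positions 8, 11 (1-based): 2 of 12.
Identical positions: 10/12 = 83.33% → 83%.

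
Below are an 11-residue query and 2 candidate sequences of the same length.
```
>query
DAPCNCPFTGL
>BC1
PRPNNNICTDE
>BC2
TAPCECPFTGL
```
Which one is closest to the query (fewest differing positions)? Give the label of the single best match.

Hamming distances to query — BC1: 8; BC2: 2.
Smallest is BC2 with 2 mismatches.

BC2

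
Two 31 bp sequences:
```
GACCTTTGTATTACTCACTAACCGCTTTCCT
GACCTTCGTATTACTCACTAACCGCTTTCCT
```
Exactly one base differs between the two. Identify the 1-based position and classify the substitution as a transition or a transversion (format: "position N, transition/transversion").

The sequences differ only at position 7: T→C (pyrimidine→pyrimidine), a transition.

position 7, transition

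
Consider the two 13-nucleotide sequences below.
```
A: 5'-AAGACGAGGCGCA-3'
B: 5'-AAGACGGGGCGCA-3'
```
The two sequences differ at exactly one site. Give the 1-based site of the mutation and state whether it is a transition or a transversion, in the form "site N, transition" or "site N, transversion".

Site 7 changes A→G. A is a purine and G is a purine, so this is a transition.

site 7, transition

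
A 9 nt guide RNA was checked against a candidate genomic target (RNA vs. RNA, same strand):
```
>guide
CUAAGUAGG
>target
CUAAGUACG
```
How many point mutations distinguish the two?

1

Mismatches (1-based): position 8: G→C.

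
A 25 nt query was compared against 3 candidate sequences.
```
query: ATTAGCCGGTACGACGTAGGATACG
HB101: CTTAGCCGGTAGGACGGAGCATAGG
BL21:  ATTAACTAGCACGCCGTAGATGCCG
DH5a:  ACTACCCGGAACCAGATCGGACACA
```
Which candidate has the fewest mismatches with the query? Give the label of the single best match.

Hamming distances to query — HB101: 5; BL21: 9; DH5a: 9.
Smallest is HB101 with 5 mismatches.

HB101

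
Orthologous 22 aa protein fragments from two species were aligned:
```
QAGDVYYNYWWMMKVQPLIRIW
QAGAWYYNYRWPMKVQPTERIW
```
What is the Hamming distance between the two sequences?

Mismatches (1-based): residue 4: D→A; residue 5: V→W; residue 10: W→R; residue 12: M→P; residue 18: L→T; residue 19: I→E.

6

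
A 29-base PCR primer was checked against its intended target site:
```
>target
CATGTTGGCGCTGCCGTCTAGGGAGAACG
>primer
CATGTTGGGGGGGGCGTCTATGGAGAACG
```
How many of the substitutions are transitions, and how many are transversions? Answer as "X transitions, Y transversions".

0 transitions, 5 transversions

Transitions (purine↔purine or pyrimidine↔pyrimidine): none.
Transversions (purine↔pyrimidine): 9 C→G, 11 C→G, 12 T→G, 14 C→G, 21 G→T.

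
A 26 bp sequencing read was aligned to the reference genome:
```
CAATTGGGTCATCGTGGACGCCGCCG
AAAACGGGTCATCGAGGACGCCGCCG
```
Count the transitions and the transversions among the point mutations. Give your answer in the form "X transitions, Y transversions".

Transitions (purine↔purine or pyrimidine↔pyrimidine): 5 T→C.
Transversions (purine↔pyrimidine): 1 C→A, 4 T→A, 15 T→A.

1 transition, 3 transversions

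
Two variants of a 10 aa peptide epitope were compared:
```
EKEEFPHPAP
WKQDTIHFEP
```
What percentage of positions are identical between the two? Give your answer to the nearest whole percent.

30%

Mismatches at positions 1, 3, 4, 5, 6, 8, 9 (1-based): 7 of 10.
Identical positions: 3/10 = 30% → 30%.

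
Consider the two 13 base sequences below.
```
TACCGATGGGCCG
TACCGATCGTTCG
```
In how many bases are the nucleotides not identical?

3

Mismatches (1-based): base 8: G→C; base 10: G→T; base 11: C→T.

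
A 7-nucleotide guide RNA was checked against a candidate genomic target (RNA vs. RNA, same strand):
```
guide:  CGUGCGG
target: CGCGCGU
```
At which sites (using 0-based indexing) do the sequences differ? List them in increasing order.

Differences at site 2 (U→C), site 6 (G→U).

2, 6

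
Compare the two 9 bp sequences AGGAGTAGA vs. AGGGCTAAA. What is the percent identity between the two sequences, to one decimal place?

Mismatches at positions 4, 5, 8 (1-based): 3 of 9.
Identical positions: 6/9 = 66.67% → 66.7%.

66.7%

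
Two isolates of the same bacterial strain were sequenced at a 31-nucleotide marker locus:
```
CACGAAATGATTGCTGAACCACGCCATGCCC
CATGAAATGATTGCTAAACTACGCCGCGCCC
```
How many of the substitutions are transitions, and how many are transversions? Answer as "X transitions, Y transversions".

5 transitions, 0 transversions

Mismatches (1-based):
base 3: C→T (pyrimidine→pyrimidine, transition)
base 16: G→A (purine→purine, transition)
base 20: C→T (pyrimidine→pyrimidine, transition)
base 26: A→G (purine→purine, transition)
base 27: T→C (pyrimidine→pyrimidine, transition)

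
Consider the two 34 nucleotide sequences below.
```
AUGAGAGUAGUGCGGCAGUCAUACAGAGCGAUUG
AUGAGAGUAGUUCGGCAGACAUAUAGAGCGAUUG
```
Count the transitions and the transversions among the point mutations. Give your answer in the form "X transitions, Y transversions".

Transitions (purine↔purine or pyrimidine↔pyrimidine): 24 C→U.
Transversions (purine↔pyrimidine): 12 G→U, 19 U→A.

1 transition, 2 transversions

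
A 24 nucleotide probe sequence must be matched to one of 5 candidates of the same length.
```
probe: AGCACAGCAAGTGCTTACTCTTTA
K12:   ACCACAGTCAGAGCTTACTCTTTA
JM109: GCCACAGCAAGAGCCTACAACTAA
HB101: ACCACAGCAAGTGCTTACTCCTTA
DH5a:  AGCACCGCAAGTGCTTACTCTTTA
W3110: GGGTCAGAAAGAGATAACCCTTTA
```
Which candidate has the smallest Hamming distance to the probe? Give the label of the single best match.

DH5a

K12 differs at 4 sites; JM109 differs at 8 sites; HB101 differs at 2 sites; DH5a differs at 1 site; W3110 differs at 8 sites. The closest is DH5a.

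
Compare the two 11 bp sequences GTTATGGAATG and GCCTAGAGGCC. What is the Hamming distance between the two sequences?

Comparing position by position, 9 bases differ: 2 (T/C), 3 (T/C), 4 (A/T), 5 (T/A), 7 (G/A), 8 (A/G), 9 (A/G), 10 (T/C), 11 (G/C).

9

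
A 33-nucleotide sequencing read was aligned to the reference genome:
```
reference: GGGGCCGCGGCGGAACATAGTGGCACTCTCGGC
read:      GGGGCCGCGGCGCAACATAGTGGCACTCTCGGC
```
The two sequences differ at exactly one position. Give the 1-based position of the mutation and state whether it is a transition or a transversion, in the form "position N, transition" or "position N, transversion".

The sequences differ only at position 13: G→C (purine→pyrimidine), a transversion.

position 13, transversion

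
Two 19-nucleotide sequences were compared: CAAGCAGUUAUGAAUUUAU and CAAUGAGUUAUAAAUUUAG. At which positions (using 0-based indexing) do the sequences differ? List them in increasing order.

Differences at position 3 (G→U), position 4 (C→G), position 11 (G→A), position 18 (U→G).

3, 4, 11, 18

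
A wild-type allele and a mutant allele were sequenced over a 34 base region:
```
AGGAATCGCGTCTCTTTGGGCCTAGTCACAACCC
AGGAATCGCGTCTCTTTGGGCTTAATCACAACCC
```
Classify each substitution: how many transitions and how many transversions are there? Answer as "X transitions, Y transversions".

Mismatches (1-based):
base 22: C→T (pyrimidine→pyrimidine, transition)
base 25: G→A (purine→purine, transition)

2 transitions, 0 transversions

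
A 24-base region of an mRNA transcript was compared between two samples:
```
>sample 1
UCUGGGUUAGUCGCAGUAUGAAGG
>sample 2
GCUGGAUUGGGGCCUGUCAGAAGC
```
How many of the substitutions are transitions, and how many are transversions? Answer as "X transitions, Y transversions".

Mismatches (1-based):
site 1: U→G (pyrimidine→purine, transversion)
site 6: G→A (purine→purine, transition)
site 9: A→G (purine→purine, transition)
site 11: U→G (pyrimidine→purine, transversion)
site 12: C→G (pyrimidine→purine, transversion)
site 13: G→C (purine→pyrimidine, transversion)
site 15: A→U (purine→pyrimidine, transversion)
site 18: A→C (purine→pyrimidine, transversion)
site 19: U→A (pyrimidine→purine, transversion)
site 24: G→C (purine→pyrimidine, transversion)

2 transitions, 8 transversions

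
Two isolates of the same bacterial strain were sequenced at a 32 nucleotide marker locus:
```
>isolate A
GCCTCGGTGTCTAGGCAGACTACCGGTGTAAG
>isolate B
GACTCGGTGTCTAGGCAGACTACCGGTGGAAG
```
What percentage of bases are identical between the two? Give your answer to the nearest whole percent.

2 positions differ (2, 29), so 30 of 32 match: 30/32 = 93.75%.

94%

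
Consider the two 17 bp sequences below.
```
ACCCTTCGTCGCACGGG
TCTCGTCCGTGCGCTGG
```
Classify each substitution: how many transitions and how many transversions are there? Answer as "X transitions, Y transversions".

Transitions (purine↔purine or pyrimidine↔pyrimidine): 3 C→T, 10 C→T, 13 A→G.
Transversions (purine↔pyrimidine): 1 A→T, 5 T→G, 8 G→C, 9 T→G, 15 G→T.

3 transitions, 5 transversions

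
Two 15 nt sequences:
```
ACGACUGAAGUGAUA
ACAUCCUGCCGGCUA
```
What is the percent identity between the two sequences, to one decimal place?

40.0%

Mismatches at positions 3, 4, 6, 7, 8, 9, 10, 11, 13 (1-based): 9 of 15.
Identical positions: 6/15 = 40% → 40.0%.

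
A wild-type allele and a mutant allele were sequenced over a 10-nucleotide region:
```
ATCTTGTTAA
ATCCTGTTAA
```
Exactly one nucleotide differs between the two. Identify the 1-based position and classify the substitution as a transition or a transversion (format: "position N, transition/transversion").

position 4, transition

The sequences differ only at position 4: T→C (pyrimidine→pyrimidine), a transition.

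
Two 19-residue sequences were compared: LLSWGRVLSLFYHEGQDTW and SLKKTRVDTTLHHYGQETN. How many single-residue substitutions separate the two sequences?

The sequences differ at residues 1, 3, 4, 5, 8, 9, 10, 11, 12, 14, 17, 19 (1-based) — 12 in total.

12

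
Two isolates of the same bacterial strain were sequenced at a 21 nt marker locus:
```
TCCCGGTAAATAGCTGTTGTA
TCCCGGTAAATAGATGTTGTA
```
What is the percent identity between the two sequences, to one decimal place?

95.2%

1 position differs (14), so 20 of 21 match: 20/21 = 95.24%.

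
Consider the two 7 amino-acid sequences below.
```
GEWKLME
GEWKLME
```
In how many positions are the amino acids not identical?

The two sequences are identical at every position.

0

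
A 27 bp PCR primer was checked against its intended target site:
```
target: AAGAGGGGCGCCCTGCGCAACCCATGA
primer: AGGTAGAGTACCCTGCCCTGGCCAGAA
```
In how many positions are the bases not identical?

12

Comparing position by position, 12 positions differ: 2 (A/G), 4 (A/T), 5 (G/A), 7 (G/A), 9 (C/T), 10 (G/A), 17 (G/C), 19 (A/T), 20 (A/G), 21 (C/G), 25 (T/G), 26 (G/A).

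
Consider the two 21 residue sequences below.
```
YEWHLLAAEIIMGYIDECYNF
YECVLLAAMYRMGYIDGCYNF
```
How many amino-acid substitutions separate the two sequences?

The sequences differ at residues 3, 4, 9, 10, 11, 17 (1-based) — 6 in total.

6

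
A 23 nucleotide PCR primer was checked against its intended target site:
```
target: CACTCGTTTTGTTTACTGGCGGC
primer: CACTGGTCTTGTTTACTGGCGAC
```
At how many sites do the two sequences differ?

The sequences differ at sites 5, 8, 22 (1-based) — 3 in total.

3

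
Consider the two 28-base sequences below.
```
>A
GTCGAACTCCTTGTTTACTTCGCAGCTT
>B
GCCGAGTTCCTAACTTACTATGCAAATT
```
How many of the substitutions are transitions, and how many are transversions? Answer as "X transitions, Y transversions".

7 transitions, 3 transversions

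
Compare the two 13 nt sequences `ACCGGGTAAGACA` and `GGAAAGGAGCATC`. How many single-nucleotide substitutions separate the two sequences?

The sequences differ at sites 1, 2, 3, 4, 5, 7, 9, 10, 12, 13 (1-based) — 10 in total.

10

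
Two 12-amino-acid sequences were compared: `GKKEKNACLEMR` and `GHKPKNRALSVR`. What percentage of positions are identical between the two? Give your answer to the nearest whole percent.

6 positions differ (2, 4, 7, 8, 10, 11), so 6 of 12 match: 6/12 = 50%.

50%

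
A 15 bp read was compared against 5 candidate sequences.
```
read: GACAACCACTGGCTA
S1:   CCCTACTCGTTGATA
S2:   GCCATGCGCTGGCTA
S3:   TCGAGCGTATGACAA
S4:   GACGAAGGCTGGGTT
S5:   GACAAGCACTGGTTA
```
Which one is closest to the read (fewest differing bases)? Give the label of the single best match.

S5

Hamming distances to read — S1: 8; S2: 4; S3: 9; S4: 6; S5: 2.
Smallest is S5 with 2 mismatches.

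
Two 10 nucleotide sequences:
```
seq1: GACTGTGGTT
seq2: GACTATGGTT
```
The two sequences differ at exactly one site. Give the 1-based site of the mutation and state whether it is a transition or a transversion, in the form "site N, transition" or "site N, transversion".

Site 5 changes G→A. G is a purine and A is a purine, so this is a transition.

site 5, transition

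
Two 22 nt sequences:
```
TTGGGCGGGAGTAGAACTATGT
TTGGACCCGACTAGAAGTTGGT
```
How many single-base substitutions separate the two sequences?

The sequences differ at sites 5, 7, 8, 11, 17, 19, 20 (1-based) — 7 in total.

7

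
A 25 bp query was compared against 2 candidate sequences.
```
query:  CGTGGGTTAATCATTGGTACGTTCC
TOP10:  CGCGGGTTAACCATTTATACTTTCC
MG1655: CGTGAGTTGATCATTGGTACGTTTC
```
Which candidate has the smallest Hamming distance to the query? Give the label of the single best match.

MG1655

Hamming distances to query — TOP10: 5; MG1655: 3.
Smallest is MG1655 with 3 mismatches.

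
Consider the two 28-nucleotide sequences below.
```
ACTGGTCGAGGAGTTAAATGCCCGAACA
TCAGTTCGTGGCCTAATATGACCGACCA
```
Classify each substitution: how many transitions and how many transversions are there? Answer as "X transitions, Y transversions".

Mismatches (1-based):
site 1: A→T (purine→pyrimidine, transversion)
site 3: T→A (pyrimidine→purine, transversion)
site 5: G→T (purine→pyrimidine, transversion)
site 9: A→T (purine→pyrimidine, transversion)
site 12: A→C (purine→pyrimidine, transversion)
site 13: G→C (purine→pyrimidine, transversion)
site 15: T→A (pyrimidine→purine, transversion)
site 17: A→T (purine→pyrimidine, transversion)
site 21: C→A (pyrimidine→purine, transversion)
site 26: A→C (purine→pyrimidine, transversion)

0 transitions, 10 transversions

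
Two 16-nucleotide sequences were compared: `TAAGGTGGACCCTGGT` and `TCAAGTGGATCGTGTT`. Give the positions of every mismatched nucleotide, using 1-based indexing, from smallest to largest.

2, 4, 10, 12, 15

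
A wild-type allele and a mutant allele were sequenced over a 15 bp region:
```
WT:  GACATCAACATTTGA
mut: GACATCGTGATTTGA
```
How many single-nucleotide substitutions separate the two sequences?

Comparing position by position, 3 sites differ: 7 (A/G), 8 (A/T), 9 (C/G).

3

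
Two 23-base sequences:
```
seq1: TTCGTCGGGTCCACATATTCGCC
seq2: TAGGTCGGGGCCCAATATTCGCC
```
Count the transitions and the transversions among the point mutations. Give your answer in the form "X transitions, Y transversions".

Transitions (purine↔purine or pyrimidine↔pyrimidine): none.
Transversions (purine↔pyrimidine): 2 T→A, 3 C→G, 10 T→G, 13 A→C, 14 C→A.

0 transitions, 5 transversions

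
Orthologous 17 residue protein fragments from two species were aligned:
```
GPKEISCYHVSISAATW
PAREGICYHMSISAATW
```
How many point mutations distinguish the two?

6

Comparing position by position, 6 positions differ: 1 (G/P), 2 (P/A), 3 (K/R), 5 (I/G), 6 (S/I), 10 (V/M).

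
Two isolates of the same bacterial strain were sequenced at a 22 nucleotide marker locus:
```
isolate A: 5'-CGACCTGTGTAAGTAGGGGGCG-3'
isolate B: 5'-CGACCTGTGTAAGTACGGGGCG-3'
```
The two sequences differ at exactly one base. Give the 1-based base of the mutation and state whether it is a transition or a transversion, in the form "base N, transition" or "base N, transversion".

base 16, transversion

Base 16 changes G→C. G is a purine and C is a pyrimidine, so this is a transversion.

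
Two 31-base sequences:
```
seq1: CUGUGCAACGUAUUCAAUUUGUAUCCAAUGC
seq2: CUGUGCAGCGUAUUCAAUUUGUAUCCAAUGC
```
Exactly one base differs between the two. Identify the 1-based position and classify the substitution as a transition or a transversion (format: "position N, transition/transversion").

position 8, transition

Position 8 changes A→G. A is a purine and G is a purine, so this is a transition.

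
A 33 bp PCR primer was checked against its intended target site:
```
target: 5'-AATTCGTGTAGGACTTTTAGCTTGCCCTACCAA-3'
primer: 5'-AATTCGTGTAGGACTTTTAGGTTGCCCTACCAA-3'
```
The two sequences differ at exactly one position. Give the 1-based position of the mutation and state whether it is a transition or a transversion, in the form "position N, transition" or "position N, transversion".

position 21, transversion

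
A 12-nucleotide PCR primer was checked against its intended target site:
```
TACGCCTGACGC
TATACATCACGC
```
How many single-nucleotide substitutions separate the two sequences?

Mismatches (1-based): base 3: C→T; base 4: G→A; base 6: C→A; base 8: G→C.

4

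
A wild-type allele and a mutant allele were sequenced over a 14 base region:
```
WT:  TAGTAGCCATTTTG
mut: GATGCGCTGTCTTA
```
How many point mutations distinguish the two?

Comparing position by position, 8 sites differ: 1 (T/G), 3 (G/T), 4 (T/G), 5 (A/C), 8 (C/T), 9 (A/G), 11 (T/C), 14 (G/A).

8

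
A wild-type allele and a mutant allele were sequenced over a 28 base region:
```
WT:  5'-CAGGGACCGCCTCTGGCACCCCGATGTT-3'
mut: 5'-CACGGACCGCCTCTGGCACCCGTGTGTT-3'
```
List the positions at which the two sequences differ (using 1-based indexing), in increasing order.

Scanning 1-based: 3: G/C; 22: C/G; 23: G/T; 24: A/G.

3, 22, 23, 24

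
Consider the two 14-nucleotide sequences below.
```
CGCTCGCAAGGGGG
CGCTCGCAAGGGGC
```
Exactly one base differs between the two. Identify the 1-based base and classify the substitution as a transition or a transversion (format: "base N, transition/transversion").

base 14, transversion

Base 14 changes G→C. G is a purine and C is a pyrimidine, so this is a transversion.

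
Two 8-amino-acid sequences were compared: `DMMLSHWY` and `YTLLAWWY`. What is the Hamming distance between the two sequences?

5

Comparing position by position, 5 residues differ: 1 (D/Y), 2 (M/T), 3 (M/L), 5 (S/A), 6 (H/W).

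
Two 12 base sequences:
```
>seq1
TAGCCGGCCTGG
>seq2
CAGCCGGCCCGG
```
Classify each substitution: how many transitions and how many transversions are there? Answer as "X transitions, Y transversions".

Transitions (purine↔purine or pyrimidine↔pyrimidine): 1 T→C, 10 T→C.
Transversions (purine↔pyrimidine): none.

2 transitions, 0 transversions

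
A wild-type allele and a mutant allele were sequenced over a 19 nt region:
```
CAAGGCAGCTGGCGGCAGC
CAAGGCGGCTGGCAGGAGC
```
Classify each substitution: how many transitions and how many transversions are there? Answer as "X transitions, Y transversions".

Mismatches (1-based):
base 7: A→G (purine→purine, transition)
base 14: G→A (purine→purine, transition)
base 16: C→G (pyrimidine→purine, transversion)

2 transitions, 1 transversion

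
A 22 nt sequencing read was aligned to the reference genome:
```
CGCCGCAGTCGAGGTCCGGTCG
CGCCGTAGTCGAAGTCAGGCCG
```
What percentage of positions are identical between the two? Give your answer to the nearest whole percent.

82%

4 positions differ (6, 13, 17, 20), so 18 of 22 match: 18/22 = 81.82%.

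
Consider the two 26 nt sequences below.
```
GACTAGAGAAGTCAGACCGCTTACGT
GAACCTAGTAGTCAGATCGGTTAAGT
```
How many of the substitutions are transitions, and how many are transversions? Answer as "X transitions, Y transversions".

2 transitions, 6 transversions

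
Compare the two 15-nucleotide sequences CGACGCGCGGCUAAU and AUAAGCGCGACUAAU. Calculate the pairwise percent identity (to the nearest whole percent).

73%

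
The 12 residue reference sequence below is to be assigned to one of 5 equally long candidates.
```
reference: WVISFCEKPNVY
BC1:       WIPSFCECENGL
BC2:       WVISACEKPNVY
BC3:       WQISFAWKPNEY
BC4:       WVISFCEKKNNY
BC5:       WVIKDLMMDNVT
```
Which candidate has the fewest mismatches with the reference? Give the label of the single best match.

BC2

BC1 differs at 6 residues; BC2 differs at 1 residue; BC3 differs at 4 residues; BC4 differs at 2 residues; BC5 differs at 7 residues. The closest is BC2.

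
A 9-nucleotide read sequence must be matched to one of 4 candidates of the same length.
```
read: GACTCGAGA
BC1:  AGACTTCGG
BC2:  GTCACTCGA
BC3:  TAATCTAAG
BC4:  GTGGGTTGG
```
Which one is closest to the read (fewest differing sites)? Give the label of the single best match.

BC1 differs at 8 sites; BC2 differs at 4 sites; BC3 differs at 5 sites; BC4 differs at 7 sites. The closest is BC2.

BC2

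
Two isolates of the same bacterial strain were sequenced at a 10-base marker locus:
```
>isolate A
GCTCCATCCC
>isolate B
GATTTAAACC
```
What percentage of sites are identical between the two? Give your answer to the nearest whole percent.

Mismatches at positions 2, 4, 5, 7, 8 (1-based): 5 of 10.
Identical positions: 5/10 = 50% → 50%.

50%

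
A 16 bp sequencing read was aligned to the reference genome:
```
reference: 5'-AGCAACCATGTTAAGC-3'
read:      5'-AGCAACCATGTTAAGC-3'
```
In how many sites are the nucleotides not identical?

No positions differ; the sequences are identical.

0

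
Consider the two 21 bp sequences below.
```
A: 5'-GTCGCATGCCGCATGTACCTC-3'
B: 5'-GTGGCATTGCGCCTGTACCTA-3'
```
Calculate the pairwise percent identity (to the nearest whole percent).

5 positions differ (3, 8, 9, 13, 21), so 16 of 21 match: 16/21 = 76.19%.

76%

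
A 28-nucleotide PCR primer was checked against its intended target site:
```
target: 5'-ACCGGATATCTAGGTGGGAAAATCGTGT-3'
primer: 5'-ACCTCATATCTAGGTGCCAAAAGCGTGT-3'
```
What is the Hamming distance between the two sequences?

5

Comparing position by position, 5 bases differ: 4 (G/T), 5 (G/C), 17 (G/C), 18 (G/C), 23 (T/G).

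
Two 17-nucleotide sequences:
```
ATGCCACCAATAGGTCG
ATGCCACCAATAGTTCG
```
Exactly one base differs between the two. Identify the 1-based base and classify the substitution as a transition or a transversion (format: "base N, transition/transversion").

The sequences differ only at base 14: G→T (purine→pyrimidine), a transversion.

base 14, transversion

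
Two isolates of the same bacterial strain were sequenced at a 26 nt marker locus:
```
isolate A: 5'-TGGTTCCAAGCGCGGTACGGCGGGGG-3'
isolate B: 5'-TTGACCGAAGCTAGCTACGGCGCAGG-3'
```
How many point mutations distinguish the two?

Comparing position by position, 9 bases differ: 2 (G/T), 4 (T/A), 5 (T/C), 7 (C/G), 12 (G/T), 13 (C/A), 15 (G/C), 23 (G/C), 24 (G/A).

9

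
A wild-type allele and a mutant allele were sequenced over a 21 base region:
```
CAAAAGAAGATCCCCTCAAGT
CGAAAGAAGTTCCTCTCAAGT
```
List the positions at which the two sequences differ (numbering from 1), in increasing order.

Differences at position 2 (A→G), position 10 (A→T), position 14 (C→T).

2, 10, 14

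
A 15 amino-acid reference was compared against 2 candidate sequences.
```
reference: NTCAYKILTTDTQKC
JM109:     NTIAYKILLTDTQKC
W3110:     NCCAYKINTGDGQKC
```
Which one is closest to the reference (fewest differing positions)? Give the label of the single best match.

JM109

Hamming distances to reference — JM109: 2; W3110: 4.
Smallest is JM109 with 2 mismatches.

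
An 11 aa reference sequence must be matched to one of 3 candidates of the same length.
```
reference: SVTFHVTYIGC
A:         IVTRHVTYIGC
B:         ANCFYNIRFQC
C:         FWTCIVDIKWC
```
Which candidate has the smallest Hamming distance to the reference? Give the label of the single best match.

A

A differs at 2 positions; B differs at 9 positions; C differs at 8 positions. The closest is A.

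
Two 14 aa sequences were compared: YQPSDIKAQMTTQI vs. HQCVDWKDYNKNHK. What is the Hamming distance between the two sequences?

Comparing position by position, 11 positions differ: 1 (Y/H), 3 (P/C), 4 (S/V), 6 (I/W), 8 (A/D), 9 (Q/Y), 10 (M/N), 11 (T/K), 12 (T/N), 13 (Q/H), 14 (I/K).

11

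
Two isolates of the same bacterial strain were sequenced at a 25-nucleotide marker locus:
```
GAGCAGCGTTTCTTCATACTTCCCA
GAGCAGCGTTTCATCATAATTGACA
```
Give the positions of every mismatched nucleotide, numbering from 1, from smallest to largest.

Differences at position 13 (T→A), position 19 (C→A), position 22 (C→G), position 23 (C→A).

13, 19, 22, 23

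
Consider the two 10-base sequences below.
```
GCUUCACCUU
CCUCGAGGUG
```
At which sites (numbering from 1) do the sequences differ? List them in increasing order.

1, 4, 5, 7, 8, 10

Scanning 1-based: 1: G/C; 4: U/C; 5: C/G; 7: C/G; 8: C/G; 10: U/G.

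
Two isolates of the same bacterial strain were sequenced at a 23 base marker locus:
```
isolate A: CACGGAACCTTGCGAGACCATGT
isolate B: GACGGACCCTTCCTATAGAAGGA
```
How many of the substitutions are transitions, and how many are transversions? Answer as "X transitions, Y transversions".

0 transitions, 9 transversions

Transitions (purine↔purine or pyrimidine↔pyrimidine): none.
Transversions (purine↔pyrimidine): 1 C→G, 7 A→C, 12 G→C, 14 G→T, 16 G→T, 18 C→G, 19 C→A, 21 T→G, 23 T→A.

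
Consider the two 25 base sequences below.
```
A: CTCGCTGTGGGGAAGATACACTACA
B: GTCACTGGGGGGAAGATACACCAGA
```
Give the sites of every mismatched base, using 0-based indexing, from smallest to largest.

0, 3, 7, 21, 23

Scanning 0-based: 0: C/G; 3: G/A; 7: T/G; 21: T/C; 23: C/G.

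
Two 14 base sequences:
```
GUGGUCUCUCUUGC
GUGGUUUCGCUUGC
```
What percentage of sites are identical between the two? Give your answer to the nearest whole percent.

2 positions differ (6, 9), so 12 of 14 match: 12/14 = 85.71%.

86%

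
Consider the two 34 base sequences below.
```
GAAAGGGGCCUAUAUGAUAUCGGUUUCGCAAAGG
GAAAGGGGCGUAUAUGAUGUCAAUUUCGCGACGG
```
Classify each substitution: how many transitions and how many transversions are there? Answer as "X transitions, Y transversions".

Transitions (purine↔purine or pyrimidine↔pyrimidine): 19 A→G, 22 G→A, 23 G→A, 30 A→G.
Transversions (purine↔pyrimidine): 10 C→G, 32 A→C.

4 transitions, 2 transversions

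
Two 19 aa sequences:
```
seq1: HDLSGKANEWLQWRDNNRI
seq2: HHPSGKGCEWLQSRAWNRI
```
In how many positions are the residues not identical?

7

Comparing position by position, 7 positions differ: 2 (D/H), 3 (L/P), 7 (A/G), 8 (N/C), 13 (W/S), 15 (D/A), 16 (N/W).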